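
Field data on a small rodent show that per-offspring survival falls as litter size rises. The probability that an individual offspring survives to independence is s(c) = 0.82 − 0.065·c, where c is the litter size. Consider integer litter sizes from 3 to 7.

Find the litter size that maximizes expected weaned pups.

Expected weaned pups = c × s(c):
  c=3: 3 × 0.625 = 1.875
  c=4: 4 × 0.560 = 2.240
  c=5: 5 × 0.495 = 2.475
  c=6: 6 × 0.430 = 2.580
  c=7: 7 × 0.365 = 2.555
Maximum at c = 6 (2.580 weaned pups).

6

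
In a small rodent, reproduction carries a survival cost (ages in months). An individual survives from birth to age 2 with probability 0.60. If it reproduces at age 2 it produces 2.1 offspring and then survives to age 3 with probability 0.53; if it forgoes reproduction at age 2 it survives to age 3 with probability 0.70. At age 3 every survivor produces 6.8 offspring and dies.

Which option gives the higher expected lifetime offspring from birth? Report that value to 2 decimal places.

breed at age 2: R₀ = 0.60 × (2.1 + 0.53 × 6.8) = 0.60 × 5.7040 = 3.4224
delay to age 3: R₀ = 0.60 × (0.70 × 6.8) = 0.60 × 4.7600 = 2.8560
Higher: breed at age 2 (3.4224).

3.42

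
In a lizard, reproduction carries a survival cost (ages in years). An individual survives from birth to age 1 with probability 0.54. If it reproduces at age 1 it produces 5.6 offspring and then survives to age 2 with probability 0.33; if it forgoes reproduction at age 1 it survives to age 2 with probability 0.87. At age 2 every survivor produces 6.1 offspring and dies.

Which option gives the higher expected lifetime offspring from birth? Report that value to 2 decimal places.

4.11

breed at age 1: R₀ = 0.54 × (5.6 + 0.33 × 6.1) = 0.54 × 7.6130 = 4.1110
delay to age 2: R₀ = 0.54 × (0.87 × 6.1) = 0.54 × 5.3070 = 2.8658
Higher: breed at age 1 (4.1110).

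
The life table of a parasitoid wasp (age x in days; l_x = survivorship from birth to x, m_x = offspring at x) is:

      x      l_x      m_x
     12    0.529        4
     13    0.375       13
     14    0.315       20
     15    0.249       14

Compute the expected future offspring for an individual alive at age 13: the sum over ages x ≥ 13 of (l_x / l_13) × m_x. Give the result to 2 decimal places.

l_13 = 0.375. Conditional survival from age 13 to x is l_x / l_13.
  x=13: (0.375/0.375) × 13 = 13.0000
  x=14: (0.315/0.375) × 20 = 16.8000
  x=15: (0.249/0.375) × 14 = 9.2960
Sum = 13.0000 + 16.8000 + 9.2960 = 39.0960

39.10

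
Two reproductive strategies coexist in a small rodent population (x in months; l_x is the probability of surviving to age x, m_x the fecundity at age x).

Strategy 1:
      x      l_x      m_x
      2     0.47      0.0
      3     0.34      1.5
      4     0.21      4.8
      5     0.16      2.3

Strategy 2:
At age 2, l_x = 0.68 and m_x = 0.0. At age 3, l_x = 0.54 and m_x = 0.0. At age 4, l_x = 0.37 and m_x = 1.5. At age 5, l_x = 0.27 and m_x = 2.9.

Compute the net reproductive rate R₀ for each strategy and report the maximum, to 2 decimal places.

1.89

Strategy 1: R₀ = 0.47×0.0 + 0.34×1.5 + 0.21×4.8 + 0.16×2.3 = 1.8860
Strategy 2: R₀ = 0.68×0.0 + 0.54×0.0 + 0.37×1.5 + 0.27×2.9 = 1.3380
Highest R₀: strategy 1 with 1.8860.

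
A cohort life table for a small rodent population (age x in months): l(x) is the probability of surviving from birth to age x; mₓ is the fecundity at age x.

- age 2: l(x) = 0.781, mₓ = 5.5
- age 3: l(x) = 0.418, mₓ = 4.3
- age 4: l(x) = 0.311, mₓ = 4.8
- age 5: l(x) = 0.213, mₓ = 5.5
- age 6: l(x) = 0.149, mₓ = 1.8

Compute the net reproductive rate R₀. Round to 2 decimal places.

9.03

R₀ = Σ l(x) mₓ:
  age 2: 0.781 × 5.5 = 4.2955
  age 3: 0.418 × 4.3 = 1.7974
  age 4: 0.311 × 4.8 = 1.4928
  age 5: 0.213 × 5.5 = 1.1715
  age 6: 0.149 × 1.8 = 0.2682
R₀ = 4.2955 + 1.7974 + 1.4928 + 1.1715 + 0.2682 = 9.0254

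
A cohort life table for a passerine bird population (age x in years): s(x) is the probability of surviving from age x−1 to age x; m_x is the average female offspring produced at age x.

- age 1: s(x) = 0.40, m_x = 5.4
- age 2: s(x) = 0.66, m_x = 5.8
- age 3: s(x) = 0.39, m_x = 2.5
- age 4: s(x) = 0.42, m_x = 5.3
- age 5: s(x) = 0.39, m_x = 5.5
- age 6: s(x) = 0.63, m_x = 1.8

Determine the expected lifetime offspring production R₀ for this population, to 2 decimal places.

Survivorship from birth: l_x = s_1·s_2·…·s_x.
  l_1 = 0.40000
  l_2 = 0.26400
  l_3 = 0.10296
  l_4 = 0.04324
  l_5 = 0.01686
  l_6 = 0.01062
R₀ = Σ l_x m_x:
  age 1: 0.40000 × 5.4 = 2.1600
  age 2: 0.26400 × 5.8 = 1.5312
  age 3: 0.10296 × 2.5 = 0.2574
  age 4: 0.04324 × 5.3 = 0.2292
  age 5: 0.01686 × 5.5 = 0.0927
  age 6: 0.01062 × 1.8 = 0.0191
R₀ = 2.1600 + 1.5312 + 0.2574 + 0.2292 + 0.0927 + 0.0191 = 4.2896

4.29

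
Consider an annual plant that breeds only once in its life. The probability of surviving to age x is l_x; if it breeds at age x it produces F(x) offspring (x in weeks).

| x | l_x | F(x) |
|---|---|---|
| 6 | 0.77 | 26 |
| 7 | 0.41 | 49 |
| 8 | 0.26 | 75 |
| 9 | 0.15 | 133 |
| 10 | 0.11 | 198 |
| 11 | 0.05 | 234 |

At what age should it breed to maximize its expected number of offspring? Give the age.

10

Expected offspring if breeding at age x = l_x × F(x):
  age 6: 0.77 × 26 = 20.020
  age 7: 0.41 × 49 = 20.090
  age 8: 0.26 × 75 = 19.500
  age 9: 0.15 × 133 = 19.950
  age 10: 0.11 × 198 = 21.780
  age 11: 0.05 × 234 = 11.700
Maximum at age 10 (21.780).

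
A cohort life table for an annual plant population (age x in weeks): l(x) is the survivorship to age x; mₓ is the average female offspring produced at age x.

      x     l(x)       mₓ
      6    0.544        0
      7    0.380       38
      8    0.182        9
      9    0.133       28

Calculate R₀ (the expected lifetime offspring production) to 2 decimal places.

R₀ = Σ l(x) mₓ:
  age 6: 0.544 × 0 = 0.0000
  age 7: 0.380 × 38 = 14.4400
  age 8: 0.182 × 9 = 1.6380
  age 9: 0.133 × 28 = 3.7240
R₀ = 0.0000 + 14.4400 + 1.6380 + 3.7240 = 19.8020

19.80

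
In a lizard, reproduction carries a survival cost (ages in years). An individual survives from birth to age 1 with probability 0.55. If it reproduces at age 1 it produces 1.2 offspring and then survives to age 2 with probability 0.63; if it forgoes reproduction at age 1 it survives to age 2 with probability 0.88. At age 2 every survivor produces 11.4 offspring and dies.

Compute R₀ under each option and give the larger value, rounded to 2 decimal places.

breed at age 1: R₀ = 0.55 × (1.2 + 0.63 × 11.4) = 0.55 × 8.3820 = 4.6101
delay to age 2: R₀ = 0.55 × (0.88 × 11.4) = 0.55 × 10.0320 = 5.5176
Higher: delay to age 2 (5.5176).

5.52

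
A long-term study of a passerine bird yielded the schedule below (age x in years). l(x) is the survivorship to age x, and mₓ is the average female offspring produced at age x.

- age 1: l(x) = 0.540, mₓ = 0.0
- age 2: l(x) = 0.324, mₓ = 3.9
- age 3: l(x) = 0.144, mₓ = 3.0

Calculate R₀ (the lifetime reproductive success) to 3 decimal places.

R₀ = Σ l(x) mₓ:
  age 1: 0.540 × 0.0 = 0.0000
  age 2: 0.324 × 3.9 = 1.2636
  age 3: 0.144 × 3.0 = 0.4320
R₀ = 0.0000 + 1.2636 + 0.4320 = 1.6956

1.696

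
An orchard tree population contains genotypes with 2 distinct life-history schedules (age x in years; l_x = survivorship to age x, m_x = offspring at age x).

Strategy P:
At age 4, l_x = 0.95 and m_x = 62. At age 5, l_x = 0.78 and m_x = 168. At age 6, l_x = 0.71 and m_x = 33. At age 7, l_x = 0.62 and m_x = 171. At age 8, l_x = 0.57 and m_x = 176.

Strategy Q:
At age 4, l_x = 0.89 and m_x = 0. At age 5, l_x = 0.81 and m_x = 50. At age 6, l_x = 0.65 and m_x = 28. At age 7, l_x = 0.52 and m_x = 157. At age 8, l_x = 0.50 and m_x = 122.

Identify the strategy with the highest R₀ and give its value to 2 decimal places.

Strategy P: R₀ = 0.95×62 + 0.78×168 + 0.71×33 + 0.62×171 + 0.57×176 = 419.7100
Strategy Q: R₀ = 0.89×0 + 0.81×50 + 0.65×28 + 0.52×157 + 0.50×122 = 201.3400
Highest R₀: strategy P with 419.7100.

419.71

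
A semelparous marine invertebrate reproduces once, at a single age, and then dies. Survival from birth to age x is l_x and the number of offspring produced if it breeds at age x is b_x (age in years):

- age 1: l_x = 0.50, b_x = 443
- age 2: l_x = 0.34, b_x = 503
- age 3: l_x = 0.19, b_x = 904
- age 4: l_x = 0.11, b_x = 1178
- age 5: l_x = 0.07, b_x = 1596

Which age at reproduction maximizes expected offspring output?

Expected offspring if breeding at age x = l_x × b_x:
  age 1: 0.50 × 443 = 221.500
  age 2: 0.34 × 503 = 171.020
  age 3: 0.19 × 904 = 171.760
  age 4: 0.11 × 1178 = 129.580
  age 5: 0.07 × 1596 = 111.720
Maximum at age 1 (221.500).

1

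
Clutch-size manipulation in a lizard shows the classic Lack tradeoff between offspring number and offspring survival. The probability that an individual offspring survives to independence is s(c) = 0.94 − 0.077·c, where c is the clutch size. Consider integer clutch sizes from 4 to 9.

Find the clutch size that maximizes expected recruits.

6

Expected recruits = c × s(c):
  c=4: 4 × 0.632 = 2.528
  c=5: 5 × 0.555 = 2.775
  c=6: 6 × 0.478 = 2.868
  c=7: 7 × 0.401 = 2.807
  c=8: 8 × 0.324 = 2.592
  c=9: 9 × 0.247 = 2.223
Maximum at c = 6 (2.868 recruits).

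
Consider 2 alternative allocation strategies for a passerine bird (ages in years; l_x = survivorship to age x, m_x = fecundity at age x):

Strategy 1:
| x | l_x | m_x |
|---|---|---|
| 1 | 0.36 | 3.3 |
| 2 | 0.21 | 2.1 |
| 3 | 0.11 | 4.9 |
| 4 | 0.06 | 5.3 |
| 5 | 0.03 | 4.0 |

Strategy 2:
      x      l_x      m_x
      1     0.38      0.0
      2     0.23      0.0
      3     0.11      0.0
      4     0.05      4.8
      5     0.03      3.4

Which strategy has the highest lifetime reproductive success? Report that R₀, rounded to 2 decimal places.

Strategy 1: R₀ = 0.36×3.3 + 0.21×2.1 + 0.11×4.9 + 0.06×5.3 + 0.03×4.0 = 2.6060
Strategy 2: R₀ = 0.38×0.0 + 0.23×0.0 + 0.11×0.0 + 0.05×4.8 + 0.03×3.4 = 0.3420
Highest R₀: strategy 1 with 2.6060.

2.61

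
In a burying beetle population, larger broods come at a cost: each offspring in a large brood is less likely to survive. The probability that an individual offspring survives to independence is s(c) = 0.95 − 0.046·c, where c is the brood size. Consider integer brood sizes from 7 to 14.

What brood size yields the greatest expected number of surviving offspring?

Expected surviving offspring = c × s(c):
  c=7: 7 × 0.628 = 4.396
  c=8: 8 × 0.582 = 4.656
  c=9: 9 × 0.536 = 4.824
  c=10: 10 × 0.490 = 4.900
  c=11: 11 × 0.444 = 4.884
  c=12: 12 × 0.398 = 4.776
  c=13: 13 × 0.352 = 4.576
  c=14: 14 × 0.306 = 4.284
Maximum at c = 10 (4.900 surviving offspring).

10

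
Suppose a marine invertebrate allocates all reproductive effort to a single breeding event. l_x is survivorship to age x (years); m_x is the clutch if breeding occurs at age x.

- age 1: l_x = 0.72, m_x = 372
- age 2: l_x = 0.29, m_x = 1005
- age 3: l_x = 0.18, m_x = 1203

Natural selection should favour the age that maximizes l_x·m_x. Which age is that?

2

Expected offspring if breeding at age x = l_x × m_x:
  age 1: 0.72 × 372 = 267.840
  age 2: 0.29 × 1005 = 291.450
  age 3: 0.18 × 1203 = 216.540
Maximum at age 2 (291.450).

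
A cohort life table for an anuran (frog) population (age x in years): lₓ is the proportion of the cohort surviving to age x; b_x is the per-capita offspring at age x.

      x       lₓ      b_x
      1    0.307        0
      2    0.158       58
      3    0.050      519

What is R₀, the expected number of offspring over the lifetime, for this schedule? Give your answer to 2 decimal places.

35.11

R₀ = Σ lₓ b_x:
  age 1: 0.307 × 0 = 0.0000
  age 2: 0.158 × 58 = 9.1640
  age 3: 0.050 × 519 = 25.9500
R₀ = 0.0000 + 9.1640 + 25.9500 = 35.1140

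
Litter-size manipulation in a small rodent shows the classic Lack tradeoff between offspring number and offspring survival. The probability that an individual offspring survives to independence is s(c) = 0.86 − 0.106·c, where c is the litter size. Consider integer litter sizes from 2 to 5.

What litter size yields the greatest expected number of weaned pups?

4

Expected weaned pups = c × s(c):
  c=2: 2 × 0.648 = 1.296
  c=3: 3 × 0.542 = 1.626
  c=4: 4 × 0.436 = 1.744
  c=5: 5 × 0.330 = 1.650
Maximum at c = 4 (1.744 weaned pups).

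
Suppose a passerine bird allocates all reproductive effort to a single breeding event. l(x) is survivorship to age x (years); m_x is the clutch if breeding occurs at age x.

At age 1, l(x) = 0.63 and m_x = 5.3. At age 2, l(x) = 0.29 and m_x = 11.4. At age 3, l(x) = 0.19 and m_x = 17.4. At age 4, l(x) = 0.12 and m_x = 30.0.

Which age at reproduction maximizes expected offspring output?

4

Expected offspring if breeding at age x = l(x) × m_x:
  age 1: 0.63 × 5.3 = 3.339
  age 2: 0.29 × 11.4 = 3.306
  age 3: 0.19 × 17.4 = 3.306
  age 4: 0.12 × 30.0 = 3.600
Maximum at age 4 (3.600).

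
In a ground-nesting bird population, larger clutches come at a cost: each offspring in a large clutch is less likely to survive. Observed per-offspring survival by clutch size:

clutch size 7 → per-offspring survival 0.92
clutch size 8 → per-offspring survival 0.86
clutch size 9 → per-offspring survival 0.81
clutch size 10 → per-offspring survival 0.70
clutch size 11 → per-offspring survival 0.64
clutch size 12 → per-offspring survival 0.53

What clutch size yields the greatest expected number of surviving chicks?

9

Expected surviving chicks = c × s(c):
  c=7: 7 × 0.92 = 6.440
  c=8: 8 × 0.86 = 6.880
  c=9: 9 × 0.81 = 7.290
  c=10: 10 × 0.70 = 7.000
  c=11: 11 × 0.64 = 7.040
  c=12: 12 × 0.53 = 6.360
Maximum at c = 9 (7.290 surviving chicks).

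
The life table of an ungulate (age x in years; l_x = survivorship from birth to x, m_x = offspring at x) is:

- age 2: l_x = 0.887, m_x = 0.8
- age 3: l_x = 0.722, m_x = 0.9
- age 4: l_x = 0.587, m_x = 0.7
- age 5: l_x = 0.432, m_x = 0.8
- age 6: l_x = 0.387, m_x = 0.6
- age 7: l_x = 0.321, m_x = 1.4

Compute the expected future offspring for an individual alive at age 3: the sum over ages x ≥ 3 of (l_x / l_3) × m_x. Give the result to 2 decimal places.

l_3 = 0.722. Conditional survival from age 3 to x is l_x / l_3.
  x=3: (0.722/0.722) × 0.9 = 0.9000
  x=4: (0.587/0.722) × 0.7 = 0.5691
  x=5: (0.432/0.722) × 0.8 = 0.4787
  x=6: (0.387/0.722) × 0.6 = 0.3216
  x=7: (0.321/0.722) × 1.4 = 0.6224
Sum = 0.9000 + 0.5691 + 0.4787 + 0.3216 + 0.6224 = 2.8918

2.89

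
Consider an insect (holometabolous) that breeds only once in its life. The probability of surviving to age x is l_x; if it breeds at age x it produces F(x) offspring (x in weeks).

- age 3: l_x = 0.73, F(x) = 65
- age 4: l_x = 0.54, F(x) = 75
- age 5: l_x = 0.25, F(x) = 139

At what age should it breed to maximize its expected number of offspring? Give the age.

Expected offspring if breeding at age x = l_x × F(x):
  age 3: 0.73 × 65 = 47.450
  age 4: 0.54 × 75 = 40.500
  age 5: 0.25 × 139 = 34.750
Maximum at age 3 (47.450).

3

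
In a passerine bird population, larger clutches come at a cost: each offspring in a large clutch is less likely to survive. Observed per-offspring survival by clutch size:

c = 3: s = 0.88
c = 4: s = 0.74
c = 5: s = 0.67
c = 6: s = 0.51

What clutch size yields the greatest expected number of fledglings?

Expected fledglings = c × s(c):
  c=3: 3 × 0.88 = 2.640
  c=4: 4 × 0.74 = 2.960
  c=5: 5 × 0.67 = 3.350
  c=6: 6 × 0.51 = 3.060
Maximum at c = 5 (3.350 fledglings).

5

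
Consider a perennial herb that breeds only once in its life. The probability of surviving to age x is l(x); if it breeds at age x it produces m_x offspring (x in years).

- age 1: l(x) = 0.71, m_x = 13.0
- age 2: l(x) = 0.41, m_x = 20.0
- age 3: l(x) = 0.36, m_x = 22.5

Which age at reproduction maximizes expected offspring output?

1

Expected offspring if breeding at age x = l(x) × m_x:
  age 1: 0.71 × 13.0 = 9.230
  age 2: 0.41 × 20.0 = 8.200
  age 3: 0.36 × 22.5 = 8.100
Maximum at age 1 (9.230).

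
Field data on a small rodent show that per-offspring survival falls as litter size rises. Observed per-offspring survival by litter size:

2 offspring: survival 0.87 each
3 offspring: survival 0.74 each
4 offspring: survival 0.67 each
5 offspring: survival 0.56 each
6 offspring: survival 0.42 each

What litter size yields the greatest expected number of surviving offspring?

5

Expected surviving offspring = c × s(c):
  c=2: 2 × 0.87 = 1.740
  c=3: 3 × 0.74 = 2.220
  c=4: 4 × 0.67 = 2.680
  c=5: 5 × 0.56 = 2.800
  c=6: 6 × 0.42 = 2.520
Maximum at c = 5 (2.800 surviving offspring).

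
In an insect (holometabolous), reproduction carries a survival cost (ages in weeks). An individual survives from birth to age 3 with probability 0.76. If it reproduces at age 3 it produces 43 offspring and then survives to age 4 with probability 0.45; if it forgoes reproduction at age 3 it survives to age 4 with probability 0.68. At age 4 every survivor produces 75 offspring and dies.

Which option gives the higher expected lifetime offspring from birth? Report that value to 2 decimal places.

58.33

breed at age 3: R₀ = 0.76 × (43 + 0.45 × 75) = 0.76 × 76.7500 = 58.3300
delay to age 4: R₀ = 0.76 × (0.68 × 75) = 0.76 × 51.0000 = 38.7600
Higher: breed at age 3 (58.3300).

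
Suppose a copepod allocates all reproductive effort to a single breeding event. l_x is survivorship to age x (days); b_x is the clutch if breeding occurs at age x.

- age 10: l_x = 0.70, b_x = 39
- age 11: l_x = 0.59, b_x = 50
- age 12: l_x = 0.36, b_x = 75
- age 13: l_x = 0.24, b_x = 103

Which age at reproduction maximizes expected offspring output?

Expected offspring if breeding at age x = l_x × b_x:
  age 10: 0.70 × 39 = 27.300
  age 11: 0.59 × 50 = 29.500
  age 12: 0.36 × 75 = 27.000
  age 13: 0.24 × 103 = 24.720
Maximum at age 11 (29.500).

11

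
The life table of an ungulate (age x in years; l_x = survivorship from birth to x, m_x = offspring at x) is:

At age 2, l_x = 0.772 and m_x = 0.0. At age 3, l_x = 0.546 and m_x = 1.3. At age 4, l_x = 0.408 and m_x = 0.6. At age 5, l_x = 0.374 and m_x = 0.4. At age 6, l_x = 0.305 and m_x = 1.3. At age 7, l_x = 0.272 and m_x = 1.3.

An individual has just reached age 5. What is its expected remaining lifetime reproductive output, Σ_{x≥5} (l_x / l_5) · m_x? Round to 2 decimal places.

l_5 = 0.374. Conditional survival from age 5 to x is l_x / l_5.
  x=5: (0.374/0.374) × 0.4 = 0.4000
  x=6: (0.305/0.374) × 1.3 = 1.0602
  x=7: (0.272/0.374) × 1.3 = 0.9455
Sum = 0.4000 + 1.0602 + 0.9455 = 2.4056

2.41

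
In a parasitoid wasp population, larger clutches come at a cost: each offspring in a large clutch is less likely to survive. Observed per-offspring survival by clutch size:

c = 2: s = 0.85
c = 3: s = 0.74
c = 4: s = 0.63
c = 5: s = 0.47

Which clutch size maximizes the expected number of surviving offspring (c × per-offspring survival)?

4

Expected surviving offspring = c × s(c):
  c=2: 2 × 0.85 = 1.700
  c=3: 3 × 0.74 = 2.220
  c=4: 4 × 0.63 = 2.520
  c=5: 5 × 0.47 = 2.350
Maximum at c = 4 (2.520 surviving offspring).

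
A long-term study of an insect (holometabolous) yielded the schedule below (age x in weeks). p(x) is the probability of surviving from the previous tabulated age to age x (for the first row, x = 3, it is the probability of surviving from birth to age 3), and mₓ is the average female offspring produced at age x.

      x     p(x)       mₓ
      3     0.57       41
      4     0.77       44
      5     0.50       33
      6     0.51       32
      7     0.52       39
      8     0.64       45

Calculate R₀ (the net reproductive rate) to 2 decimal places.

57.45

Survivorship from birth: l_x = p_3·p_4·…·p_x.
  l_3 = 0.57000
  l_4 = 0.43890
  l_5 = 0.21945
  l_6 = 0.11192
  l_7 = 0.05820
  l_8 = 0.03725
R₀ = Σ l_x mₓ:
  age 3: 0.57000 × 41 = 23.3700
  age 4: 0.43890 × 44 = 19.3116
  age 5: 0.21945 × 33 = 7.2419
  age 6: 0.11192 × 32 = 3.5814
  age 7: 0.05820 × 39 = 2.2698
  age 8: 0.03725 × 45 = 1.6763
R₀ = 23.3700 + 19.3116 + 7.2419 + 3.5814 + 2.2698 + 1.6763 = 57.4509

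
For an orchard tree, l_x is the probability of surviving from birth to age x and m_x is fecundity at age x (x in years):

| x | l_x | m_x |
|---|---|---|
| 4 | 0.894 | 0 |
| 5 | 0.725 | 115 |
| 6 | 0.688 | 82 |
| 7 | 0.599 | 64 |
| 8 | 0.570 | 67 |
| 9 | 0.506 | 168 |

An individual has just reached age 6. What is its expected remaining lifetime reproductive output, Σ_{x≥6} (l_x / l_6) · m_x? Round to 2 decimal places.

316.79

l_6 = 0.688. Conditional survival from age 6 to x is l_x / l_6.
  x=6: (0.688/0.688) × 82 = 82.0000
  x=7: (0.599/0.688) × 64 = 55.7209
  x=8: (0.570/0.688) × 67 = 55.5087
  x=9: (0.506/0.688) × 168 = 123.5581
Sum = 82.0000 + 55.7209 + 55.5087 + 123.5581 = 316.7878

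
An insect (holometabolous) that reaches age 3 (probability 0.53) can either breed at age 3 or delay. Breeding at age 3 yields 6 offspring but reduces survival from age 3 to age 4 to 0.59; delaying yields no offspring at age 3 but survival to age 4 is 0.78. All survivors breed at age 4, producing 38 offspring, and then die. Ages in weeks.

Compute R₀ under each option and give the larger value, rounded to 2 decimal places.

breed at age 3: R₀ = 0.53 × (6 + 0.59 × 38) = 0.53 × 28.4200 = 15.0626
delay to age 4: R₀ = 0.53 × (0.78 × 38) = 0.53 × 29.6400 = 15.7092
Higher: delay to age 4 (15.7092).

15.71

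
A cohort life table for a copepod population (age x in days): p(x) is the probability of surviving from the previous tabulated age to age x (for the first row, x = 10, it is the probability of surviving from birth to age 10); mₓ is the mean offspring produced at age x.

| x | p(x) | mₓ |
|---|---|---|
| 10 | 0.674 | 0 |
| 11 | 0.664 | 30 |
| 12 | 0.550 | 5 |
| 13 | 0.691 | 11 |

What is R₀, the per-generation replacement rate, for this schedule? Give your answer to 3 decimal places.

16.528

Survivorship from birth: l_x = p_10·p_11·…·p_x.
  l_10 = 0.67400
  l_11 = 0.44754
  l_12 = 0.24614
  l_13 = 0.17009
R₀ = Σ l_x mₓ:
  age 10: 0.67400 × 0 = 0.0000
  age 11: 0.44754 × 30 = 13.4262
  age 12: 0.24614 × 5 = 1.2307
  age 13: 0.17009 × 11 = 1.8710
R₀ = 0.0000 + 13.4262 + 1.2307 + 1.8710 = 16.5279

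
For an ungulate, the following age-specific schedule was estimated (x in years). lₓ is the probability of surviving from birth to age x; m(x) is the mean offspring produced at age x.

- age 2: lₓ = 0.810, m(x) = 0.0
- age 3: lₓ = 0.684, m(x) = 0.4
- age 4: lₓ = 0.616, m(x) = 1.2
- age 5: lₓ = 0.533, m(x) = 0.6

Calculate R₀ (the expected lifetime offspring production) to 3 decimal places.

R₀ = Σ lₓ m(x):
  age 2: 0.810 × 0.0 = 0.0000
  age 3: 0.684 × 0.4 = 0.2736
  age 4: 0.616 × 1.2 = 0.7392
  age 5: 0.533 × 0.6 = 0.3198
R₀ = 0.0000 + 0.2736 + 0.7392 + 0.3198 = 1.3326

1.333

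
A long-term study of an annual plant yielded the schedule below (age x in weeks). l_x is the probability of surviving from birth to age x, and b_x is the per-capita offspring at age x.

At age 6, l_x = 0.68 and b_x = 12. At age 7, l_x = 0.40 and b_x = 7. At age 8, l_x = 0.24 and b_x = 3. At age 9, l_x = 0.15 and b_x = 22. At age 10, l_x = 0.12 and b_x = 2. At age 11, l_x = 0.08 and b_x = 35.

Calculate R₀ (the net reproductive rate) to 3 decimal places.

18.020

R₀ = Σ l_x b_x:
  age 6: 0.68 × 12 = 8.1600
  age 7: 0.40 × 7 = 2.8000
  age 8: 0.24 × 3 = 0.7200
  age 9: 0.15 × 22 = 3.3000
  age 10: 0.12 × 2 = 0.2400
  age 11: 0.08 × 35 = 2.8000
R₀ = 8.1600 + 2.8000 + 0.7200 + 3.3000 + 0.2400 + 2.8000 = 18.0200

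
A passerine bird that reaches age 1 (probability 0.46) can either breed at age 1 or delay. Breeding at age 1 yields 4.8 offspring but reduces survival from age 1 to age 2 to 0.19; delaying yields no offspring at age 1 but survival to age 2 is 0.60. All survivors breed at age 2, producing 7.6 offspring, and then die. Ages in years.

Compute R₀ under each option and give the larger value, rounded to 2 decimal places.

breed at age 1: R₀ = 0.46 × (4.8 + 0.19 × 7.6) = 0.46 × 6.2440 = 2.8722
delay to age 2: R₀ = 0.46 × (0.60 × 7.6) = 0.46 × 4.5600 = 2.0976
Higher: breed at age 1 (2.8722).

2.87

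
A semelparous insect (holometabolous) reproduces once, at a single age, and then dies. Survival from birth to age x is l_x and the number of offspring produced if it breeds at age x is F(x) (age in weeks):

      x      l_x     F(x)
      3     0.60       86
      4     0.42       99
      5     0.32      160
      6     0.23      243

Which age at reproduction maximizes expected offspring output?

6

Expected offspring if breeding at age x = l_x × F(x):
  age 3: 0.60 × 86 = 51.600
  age 4: 0.42 × 99 = 41.580
  age 5: 0.32 × 160 = 51.200
  age 6: 0.23 × 243 = 55.890
Maximum at age 6 (55.890).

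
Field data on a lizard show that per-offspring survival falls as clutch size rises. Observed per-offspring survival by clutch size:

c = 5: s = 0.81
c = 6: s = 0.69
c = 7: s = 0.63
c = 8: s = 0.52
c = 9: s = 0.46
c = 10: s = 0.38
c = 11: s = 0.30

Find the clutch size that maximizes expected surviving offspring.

Expected surviving offspring = c × s(c):
  c=5: 5 × 0.81 = 4.050
  c=6: 6 × 0.69 = 4.140
  c=7: 7 × 0.63 = 4.410
  c=8: 8 × 0.52 = 4.160
  c=9: 9 × 0.46 = 4.140
  c=10: 10 × 0.38 = 3.800
  c=11: 11 × 0.30 = 3.300
Maximum at c = 7 (4.410 surviving offspring).

7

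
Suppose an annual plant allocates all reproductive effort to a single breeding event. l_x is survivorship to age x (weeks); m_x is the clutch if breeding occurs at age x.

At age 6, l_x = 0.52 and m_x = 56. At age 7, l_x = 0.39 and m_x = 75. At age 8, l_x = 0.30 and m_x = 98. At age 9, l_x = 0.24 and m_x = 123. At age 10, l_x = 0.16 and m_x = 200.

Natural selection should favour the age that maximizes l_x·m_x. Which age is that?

Expected offspring if breeding at age x = l_x × m_x:
  age 6: 0.52 × 56 = 29.120
  age 7: 0.39 × 75 = 29.250
  age 8: 0.30 × 98 = 29.400
  age 9: 0.24 × 123 = 29.520
  age 10: 0.16 × 200 = 32.000
Maximum at age 10 (32.000).

10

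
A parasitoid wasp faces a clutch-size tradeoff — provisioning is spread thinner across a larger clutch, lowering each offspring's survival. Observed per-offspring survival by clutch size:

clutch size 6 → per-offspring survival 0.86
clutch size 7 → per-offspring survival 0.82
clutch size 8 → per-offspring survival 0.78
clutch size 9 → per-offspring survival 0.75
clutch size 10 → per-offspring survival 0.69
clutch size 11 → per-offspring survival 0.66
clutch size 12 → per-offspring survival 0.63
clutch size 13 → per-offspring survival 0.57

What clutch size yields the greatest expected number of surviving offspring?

12

Expected surviving offspring = c × s(c):
  c=6: 6 × 0.86 = 5.160
  c=7: 7 × 0.82 = 5.740
  c=8: 8 × 0.78 = 6.240
  c=9: 9 × 0.75 = 6.750
  c=10: 10 × 0.69 = 6.900
  c=11: 11 × 0.66 = 7.260
  c=12: 12 × 0.63 = 7.560
  c=13: 13 × 0.57 = 7.410
Maximum at c = 12 (7.560 surviving offspring).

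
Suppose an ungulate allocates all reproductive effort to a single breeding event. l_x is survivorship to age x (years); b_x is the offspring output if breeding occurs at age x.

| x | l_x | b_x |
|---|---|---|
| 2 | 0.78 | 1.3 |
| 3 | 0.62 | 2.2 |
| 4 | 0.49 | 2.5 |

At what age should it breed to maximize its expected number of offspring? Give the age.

Expected offspring if breeding at age x = l_x × b_x:
  age 2: 0.78 × 1.3 = 1.014
  age 3: 0.62 × 2.2 = 1.364
  age 4: 0.49 × 2.5 = 1.225
Maximum at age 3 (1.364).

3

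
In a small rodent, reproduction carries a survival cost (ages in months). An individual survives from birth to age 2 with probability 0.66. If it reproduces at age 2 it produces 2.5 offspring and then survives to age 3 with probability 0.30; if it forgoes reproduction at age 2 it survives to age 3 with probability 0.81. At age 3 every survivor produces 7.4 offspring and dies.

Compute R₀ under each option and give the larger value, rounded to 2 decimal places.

breed at age 2: R₀ = 0.66 × (2.5 + 0.30 × 7.4) = 0.66 × 4.7200 = 3.1152
delay to age 3: R₀ = 0.66 × (0.81 × 7.4) = 0.66 × 5.9940 = 3.9560
Higher: delay to age 3 (3.9560).

3.96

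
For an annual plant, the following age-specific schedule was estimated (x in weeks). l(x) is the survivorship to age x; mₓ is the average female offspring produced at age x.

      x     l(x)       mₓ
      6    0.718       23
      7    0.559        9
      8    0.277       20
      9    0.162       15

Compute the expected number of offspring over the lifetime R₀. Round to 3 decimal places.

29.515

R₀ = Σ l(x) mₓ:
  age 6: 0.718 × 23 = 16.5140
  age 7: 0.559 × 9 = 5.0310
  age 8: 0.277 × 20 = 5.5400
  age 9: 0.162 × 15 = 2.4300
R₀ = 16.5140 + 5.0310 + 5.5400 + 2.4300 = 29.5150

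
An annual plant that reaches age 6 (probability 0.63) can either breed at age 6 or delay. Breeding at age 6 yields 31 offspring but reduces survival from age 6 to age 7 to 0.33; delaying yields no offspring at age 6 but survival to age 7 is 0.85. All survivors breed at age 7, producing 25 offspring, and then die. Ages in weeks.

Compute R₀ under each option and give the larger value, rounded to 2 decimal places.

24.73

breed at age 6: R₀ = 0.63 × (31 + 0.33 × 25) = 0.63 × 39.2500 = 24.7275
delay to age 7: R₀ = 0.63 × (0.85 × 25) = 0.63 × 21.2500 = 13.3875
Higher: breed at age 6 (24.7275).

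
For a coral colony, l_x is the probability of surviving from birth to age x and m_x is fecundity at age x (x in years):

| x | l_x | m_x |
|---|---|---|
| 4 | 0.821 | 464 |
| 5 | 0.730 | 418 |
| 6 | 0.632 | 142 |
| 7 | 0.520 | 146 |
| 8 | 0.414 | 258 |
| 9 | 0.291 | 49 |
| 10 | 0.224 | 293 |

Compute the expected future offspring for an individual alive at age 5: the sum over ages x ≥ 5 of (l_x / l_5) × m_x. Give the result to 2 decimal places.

l_5 = 0.730. Conditional survival from age 5 to x is l_x / l_5.
  x=5: (0.730/0.730) × 418 = 418.0000
  x=6: (0.632/0.730) × 142 = 122.9370
  x=7: (0.520/0.730) × 146 = 104.0000
  x=8: (0.414/0.730) × 258 = 146.3178
  x=9: (0.291/0.730) × 49 = 19.5329
  x=10: (0.224/0.730) × 293 = 89.9068
Sum = 418.0000 + 122.9370 + 104.0000 + 146.3178 + 19.5329 + 89.9068 = 900.6945

900.69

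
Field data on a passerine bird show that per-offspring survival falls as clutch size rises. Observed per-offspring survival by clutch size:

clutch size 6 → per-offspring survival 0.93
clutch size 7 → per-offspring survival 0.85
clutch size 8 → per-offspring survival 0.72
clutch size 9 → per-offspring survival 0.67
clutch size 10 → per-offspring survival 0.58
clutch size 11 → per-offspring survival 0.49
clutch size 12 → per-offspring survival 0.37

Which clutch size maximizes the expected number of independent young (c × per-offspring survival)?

Expected independent young = c × s(c):
  c=6: 6 × 0.93 = 5.580
  c=7: 7 × 0.85 = 5.950
  c=8: 8 × 0.72 = 5.760
  c=9: 9 × 0.67 = 6.030
  c=10: 10 × 0.58 = 5.800
  c=11: 11 × 0.49 = 5.390
  c=12: 12 × 0.37 = 4.440
Maximum at c = 9 (6.030 independent young).

9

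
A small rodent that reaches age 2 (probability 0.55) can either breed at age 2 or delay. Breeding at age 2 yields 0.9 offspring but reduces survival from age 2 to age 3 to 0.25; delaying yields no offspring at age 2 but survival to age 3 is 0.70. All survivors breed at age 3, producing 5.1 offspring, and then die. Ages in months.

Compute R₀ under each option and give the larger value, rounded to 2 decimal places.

breed at age 2: R₀ = 0.55 × (0.9 + 0.25 × 5.1) = 0.55 × 2.1750 = 1.1963
delay to age 3: R₀ = 0.55 × (0.70 × 5.1) = 0.55 × 3.5700 = 1.9635
Higher: delay to age 3 (1.9635).

1.96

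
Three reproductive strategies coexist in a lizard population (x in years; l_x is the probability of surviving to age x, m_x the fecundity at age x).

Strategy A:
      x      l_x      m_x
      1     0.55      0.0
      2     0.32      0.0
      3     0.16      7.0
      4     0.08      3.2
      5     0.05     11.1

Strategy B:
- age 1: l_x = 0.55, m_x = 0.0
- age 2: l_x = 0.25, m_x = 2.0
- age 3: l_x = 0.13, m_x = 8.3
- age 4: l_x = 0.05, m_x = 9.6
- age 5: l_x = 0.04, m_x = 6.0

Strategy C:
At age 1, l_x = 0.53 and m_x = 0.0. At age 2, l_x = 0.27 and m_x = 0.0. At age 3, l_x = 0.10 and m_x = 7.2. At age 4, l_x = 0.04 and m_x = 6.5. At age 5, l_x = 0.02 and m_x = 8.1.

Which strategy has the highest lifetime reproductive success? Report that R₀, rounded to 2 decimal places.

Strategy A: R₀ = 0.55×0.0 + 0.32×0.0 + 0.16×7.0 + 0.08×3.2 + 0.05×11.1 = 1.9310
Strategy B: R₀ = 0.55×0.0 + 0.25×2.0 + 0.13×8.3 + 0.05×9.6 + 0.04×6.0 = 2.2990
Strategy C: R₀ = 0.53×0.0 + 0.27×0.0 + 0.10×7.2 + 0.04×6.5 + 0.02×8.1 = 1.1420
Highest R₀: strategy B with 2.2990.

2.30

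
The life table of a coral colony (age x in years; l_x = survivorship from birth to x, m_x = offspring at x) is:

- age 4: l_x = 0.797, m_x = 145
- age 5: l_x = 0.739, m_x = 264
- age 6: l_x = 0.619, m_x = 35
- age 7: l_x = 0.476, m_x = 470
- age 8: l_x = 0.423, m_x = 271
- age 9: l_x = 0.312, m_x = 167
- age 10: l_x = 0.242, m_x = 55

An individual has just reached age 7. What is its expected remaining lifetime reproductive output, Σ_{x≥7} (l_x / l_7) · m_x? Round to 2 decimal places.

848.25

l_7 = 0.476. Conditional survival from age 7 to x is l_x / l_7.
  x=7: (0.476/0.476) × 470 = 470.0000
  x=8: (0.423/0.476) × 271 = 240.8256
  x=9: (0.312/0.476) × 167 = 109.4622
  x=10: (0.242/0.476) × 55 = 27.9622
Sum = 470.0000 + 240.8256 + 109.4622 + 27.9622 = 848.2500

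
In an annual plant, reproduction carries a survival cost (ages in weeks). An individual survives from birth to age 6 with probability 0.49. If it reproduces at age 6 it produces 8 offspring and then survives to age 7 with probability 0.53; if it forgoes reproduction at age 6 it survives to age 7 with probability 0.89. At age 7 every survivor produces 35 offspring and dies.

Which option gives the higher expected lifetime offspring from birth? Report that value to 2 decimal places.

breed at age 6: R₀ = 0.49 × (8 + 0.53 × 35) = 0.49 × 26.5500 = 13.0095
delay to age 7: R₀ = 0.49 × (0.89 × 35) = 0.49 × 31.1500 = 15.2635
Higher: delay to age 7 (15.2635).

15.26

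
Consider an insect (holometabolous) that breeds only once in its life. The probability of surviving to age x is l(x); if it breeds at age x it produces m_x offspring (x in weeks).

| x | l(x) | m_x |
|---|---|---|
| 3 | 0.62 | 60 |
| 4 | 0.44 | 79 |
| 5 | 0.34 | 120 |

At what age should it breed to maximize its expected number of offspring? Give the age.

Expected offspring if breeding at age x = l(x) × m_x:
  age 3: 0.62 × 60 = 37.200
  age 4: 0.44 × 79 = 34.760
  age 5: 0.34 × 120 = 40.800
Maximum at age 5 (40.800).

5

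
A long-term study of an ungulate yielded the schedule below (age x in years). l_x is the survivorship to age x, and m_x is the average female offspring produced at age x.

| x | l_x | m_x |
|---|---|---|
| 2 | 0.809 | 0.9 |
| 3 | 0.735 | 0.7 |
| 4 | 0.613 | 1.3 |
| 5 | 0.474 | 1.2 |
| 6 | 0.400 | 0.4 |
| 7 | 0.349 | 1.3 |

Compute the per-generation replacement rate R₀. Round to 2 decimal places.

R₀ = Σ l_x m_x:
  age 2: 0.809 × 0.9 = 0.7281
  age 3: 0.735 × 0.7 = 0.5145
  age 4: 0.613 × 1.3 = 0.7969
  age 5: 0.474 × 1.2 = 0.5688
  age 6: 0.400 × 0.4 = 0.1600
  age 7: 0.349 × 1.3 = 0.4537
R₀ = 0.7281 + 0.5145 + 0.7969 + 0.5688 + 0.1600 + 0.4537 = 3.2220

3.22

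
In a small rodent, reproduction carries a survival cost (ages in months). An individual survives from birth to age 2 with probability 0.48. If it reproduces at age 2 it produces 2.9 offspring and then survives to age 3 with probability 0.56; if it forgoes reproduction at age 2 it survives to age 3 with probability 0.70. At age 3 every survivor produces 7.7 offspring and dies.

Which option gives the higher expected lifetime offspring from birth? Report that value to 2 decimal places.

3.46

breed at age 2: R₀ = 0.48 × (2.9 + 0.56 × 7.7) = 0.48 × 7.2120 = 3.4618
delay to age 3: R₀ = 0.48 × (0.70 × 7.7) = 0.48 × 5.3900 = 2.5872
Higher: breed at age 2 (3.4618).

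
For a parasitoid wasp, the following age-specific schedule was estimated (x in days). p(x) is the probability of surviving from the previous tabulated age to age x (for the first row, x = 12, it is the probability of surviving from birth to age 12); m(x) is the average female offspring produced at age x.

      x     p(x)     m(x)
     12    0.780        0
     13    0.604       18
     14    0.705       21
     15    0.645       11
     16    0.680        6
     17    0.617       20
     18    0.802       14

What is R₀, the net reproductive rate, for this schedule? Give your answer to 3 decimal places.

21.493

Survivorship from birth: l_x = p_12·p_13·…·p_x.
  l_12 = 0.78000
  l_13 = 0.47112
  l_14 = 0.33214
  l_15 = 0.21423
  l_16 = 0.14568
  l_17 = 0.08988
  l_18 = 0.07209
R₀ = Σ l_x m(x):
  age 12: 0.78000 × 0 = 0.0000
  age 13: 0.47112 × 18 = 8.4802
  age 14: 0.33214 × 21 = 6.9749
  age 15: 0.21423 × 11 = 2.3565
  age 16: 0.14568 × 6 = 0.8741
  age 17: 0.08988 × 20 = 1.7976
  age 18: 0.07209 × 14 = 1.0093
R₀ = 0.0000 + 8.4802 + 6.9749 + 2.3565 + 0.8741 + 1.7976 + 1.0093 = 21.4926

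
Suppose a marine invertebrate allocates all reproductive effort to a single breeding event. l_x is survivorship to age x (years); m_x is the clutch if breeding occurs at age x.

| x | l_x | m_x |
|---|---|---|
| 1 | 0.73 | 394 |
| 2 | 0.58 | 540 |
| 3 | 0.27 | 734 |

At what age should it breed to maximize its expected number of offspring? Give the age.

Expected offspring if breeding at age x = l_x × m_x:
  age 1: 0.73 × 394 = 287.620
  age 2: 0.58 × 540 = 313.200
  age 3: 0.27 × 734 = 198.180
Maximum at age 2 (313.200).

2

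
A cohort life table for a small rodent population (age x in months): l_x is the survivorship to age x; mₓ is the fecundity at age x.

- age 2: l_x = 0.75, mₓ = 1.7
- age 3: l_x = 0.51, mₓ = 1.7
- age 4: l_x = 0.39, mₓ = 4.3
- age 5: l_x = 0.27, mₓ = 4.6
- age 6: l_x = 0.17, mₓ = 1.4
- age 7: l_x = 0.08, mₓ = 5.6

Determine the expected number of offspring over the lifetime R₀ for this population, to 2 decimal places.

R₀ = Σ l_x mₓ:
  age 2: 0.75 × 1.7 = 1.2750
  age 3: 0.51 × 1.7 = 0.8670
  age 4: 0.39 × 4.3 = 1.6770
  age 5: 0.27 × 4.6 = 1.2420
  age 6: 0.17 × 1.4 = 0.2380
  age 7: 0.08 × 5.6 = 0.4480
R₀ = 1.2750 + 0.8670 + 1.6770 + 1.2420 + 0.2380 + 0.4480 = 5.7470

5.75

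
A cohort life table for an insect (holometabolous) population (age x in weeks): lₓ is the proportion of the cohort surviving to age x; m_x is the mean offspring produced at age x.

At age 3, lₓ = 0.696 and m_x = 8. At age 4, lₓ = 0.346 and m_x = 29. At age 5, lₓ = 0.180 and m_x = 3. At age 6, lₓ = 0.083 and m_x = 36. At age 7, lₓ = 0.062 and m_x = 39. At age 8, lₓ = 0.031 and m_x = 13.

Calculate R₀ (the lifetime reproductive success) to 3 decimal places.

21.951

R₀ = Σ lₓ m_x:
  age 3: 0.696 × 8 = 5.5680
  age 4: 0.346 × 29 = 10.0340
  age 5: 0.180 × 3 = 0.5400
  age 6: 0.083 × 36 = 2.9880
  age 7: 0.062 × 39 = 2.4180
  age 8: 0.031 × 13 = 0.4030
R₀ = 5.5680 + 10.0340 + 0.5400 + 2.9880 + 2.4180 + 0.4030 = 21.9510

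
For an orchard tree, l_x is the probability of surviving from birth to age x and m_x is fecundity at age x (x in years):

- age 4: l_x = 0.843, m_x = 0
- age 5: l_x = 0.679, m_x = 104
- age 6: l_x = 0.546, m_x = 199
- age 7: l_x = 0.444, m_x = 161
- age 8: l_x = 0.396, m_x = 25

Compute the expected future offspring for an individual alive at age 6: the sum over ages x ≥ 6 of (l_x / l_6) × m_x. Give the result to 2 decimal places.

l_6 = 0.546. Conditional survival from age 6 to x is l_x / l_6.
  x=6: (0.546/0.546) × 199 = 199.0000
  x=7: (0.444/0.546) × 161 = 130.9231
  x=8: (0.396/0.546) × 25 = 18.1319
Sum = 199.0000 + 130.9231 + 18.1319 = 348.0549

348.05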